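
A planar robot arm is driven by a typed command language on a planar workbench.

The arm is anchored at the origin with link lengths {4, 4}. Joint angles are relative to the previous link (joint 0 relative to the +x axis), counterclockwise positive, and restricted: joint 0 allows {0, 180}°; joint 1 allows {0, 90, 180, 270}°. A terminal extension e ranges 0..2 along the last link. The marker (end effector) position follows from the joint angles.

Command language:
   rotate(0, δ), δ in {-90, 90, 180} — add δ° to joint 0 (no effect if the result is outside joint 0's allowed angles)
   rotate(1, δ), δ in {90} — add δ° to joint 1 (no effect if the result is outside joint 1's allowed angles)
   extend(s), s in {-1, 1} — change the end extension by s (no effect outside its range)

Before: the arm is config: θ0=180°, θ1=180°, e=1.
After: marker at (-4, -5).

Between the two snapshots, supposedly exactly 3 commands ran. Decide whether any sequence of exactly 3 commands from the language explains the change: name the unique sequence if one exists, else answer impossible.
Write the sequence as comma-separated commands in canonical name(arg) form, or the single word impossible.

rotate(1, 90), rotate(1, 90), rotate(1, 90)

t0: config: θ0=180°, θ1=180°, e=1
[1] after rotate(1, 90): config: θ0=180°, θ1=270°, e=1
[2] after rotate(1, 90): config: θ0=180°, θ1=0°, e=1
[3] after rotate(1, 90): config: θ0=180°, θ1=90°, e=1
uniquely the one of 216 3-step routes that fits.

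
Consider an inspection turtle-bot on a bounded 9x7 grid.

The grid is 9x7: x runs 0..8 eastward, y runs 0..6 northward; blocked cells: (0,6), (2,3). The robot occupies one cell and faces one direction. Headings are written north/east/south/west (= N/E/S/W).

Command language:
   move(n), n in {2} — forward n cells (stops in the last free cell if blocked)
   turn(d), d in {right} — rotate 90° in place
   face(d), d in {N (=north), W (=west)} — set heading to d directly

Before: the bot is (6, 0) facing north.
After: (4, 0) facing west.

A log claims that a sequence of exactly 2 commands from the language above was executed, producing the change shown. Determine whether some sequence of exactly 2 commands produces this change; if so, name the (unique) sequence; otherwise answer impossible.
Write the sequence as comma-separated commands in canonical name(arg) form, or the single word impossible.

face(W), move(2)

key: position moved to (4,0) AND the heading swung to W — translation plus rotation needed
t0: (6, 0) facing north
t=1 face(W) ⇒ (6, 0) facing west
t=2 move(2) ⇒ (4, 0) facing west
all 16 alternatives checked — unique.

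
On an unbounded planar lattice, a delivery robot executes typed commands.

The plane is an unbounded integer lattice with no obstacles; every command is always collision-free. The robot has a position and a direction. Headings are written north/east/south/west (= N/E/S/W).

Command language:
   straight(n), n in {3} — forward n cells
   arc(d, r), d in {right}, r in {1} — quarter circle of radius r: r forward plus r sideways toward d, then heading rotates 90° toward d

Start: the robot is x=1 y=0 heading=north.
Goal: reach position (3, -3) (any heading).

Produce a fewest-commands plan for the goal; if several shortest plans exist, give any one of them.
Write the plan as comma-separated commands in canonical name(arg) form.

t0: x=1 y=0 heading=north
step 1 (arc(right, 1)): x=2 y=1 heading=east
step 2 (arc(right, 1)): x=3 y=0 heading=south
step 3 (straight(3)): x=3 y=-3 heading=south
nothing shorter than 3 reaches the goal.

arc(right, 1), arc(right, 1), straight(3)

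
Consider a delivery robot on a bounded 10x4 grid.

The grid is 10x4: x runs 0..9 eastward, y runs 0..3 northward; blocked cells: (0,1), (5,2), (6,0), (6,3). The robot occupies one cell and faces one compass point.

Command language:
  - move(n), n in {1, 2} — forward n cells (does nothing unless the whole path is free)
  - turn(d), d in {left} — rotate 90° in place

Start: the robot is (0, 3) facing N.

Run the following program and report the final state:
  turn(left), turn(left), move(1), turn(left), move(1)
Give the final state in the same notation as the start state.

from: (0, 3) facing N
step 1 (turn(left)): (0, 3) facing W
step 2 (turn(left)): (0, 3) facing S
step 3 (move(1)): (0, 2) facing S
step 4 (turn(left)): (0, 2) facing E
step 5 (move(1)): (1, 2) facing E

(1, 2) facing E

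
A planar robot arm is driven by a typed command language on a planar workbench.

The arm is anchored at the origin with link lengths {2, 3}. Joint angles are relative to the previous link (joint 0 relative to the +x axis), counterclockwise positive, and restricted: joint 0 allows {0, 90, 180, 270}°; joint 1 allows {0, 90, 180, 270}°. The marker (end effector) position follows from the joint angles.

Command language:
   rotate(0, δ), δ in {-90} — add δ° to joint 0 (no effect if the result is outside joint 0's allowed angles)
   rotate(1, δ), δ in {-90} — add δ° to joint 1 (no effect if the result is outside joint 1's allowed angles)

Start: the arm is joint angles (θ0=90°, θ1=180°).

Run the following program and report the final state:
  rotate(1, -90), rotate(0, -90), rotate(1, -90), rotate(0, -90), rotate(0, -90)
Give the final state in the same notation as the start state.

t0: joint angles (θ0=90°, θ1=180°)
t=1 rotate(1, -90) ⇒ joint angles (θ0=90°, θ1=90°)
t=2 rotate(0, -90) ⇒ joint angles (θ0=0°, θ1=90°)
t=3 rotate(1, -90) ⇒ joint angles (θ0=0°, θ1=0°)
t=4 rotate(0, -90) ⇒ joint angles (θ0=270°, θ1=0°)
t=5 rotate(0, -90) ⇒ joint angles (θ0=180°, θ1=0°)

joint angles (θ0=180°, θ1=0°)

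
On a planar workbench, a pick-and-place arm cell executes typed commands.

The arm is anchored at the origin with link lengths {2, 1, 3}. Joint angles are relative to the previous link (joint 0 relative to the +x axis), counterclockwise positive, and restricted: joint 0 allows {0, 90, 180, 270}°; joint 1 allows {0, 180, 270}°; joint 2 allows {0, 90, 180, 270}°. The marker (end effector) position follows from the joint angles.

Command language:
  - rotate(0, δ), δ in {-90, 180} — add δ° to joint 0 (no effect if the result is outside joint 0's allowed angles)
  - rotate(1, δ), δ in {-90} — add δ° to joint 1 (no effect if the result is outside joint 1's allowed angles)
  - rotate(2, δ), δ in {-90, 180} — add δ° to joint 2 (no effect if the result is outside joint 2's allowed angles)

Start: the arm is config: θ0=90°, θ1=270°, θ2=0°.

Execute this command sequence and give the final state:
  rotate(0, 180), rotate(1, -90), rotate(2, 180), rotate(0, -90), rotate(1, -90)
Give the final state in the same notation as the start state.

config: θ0=180°, θ1=180°, θ2=180°

start: config: θ0=90°, θ1=270°, θ2=0°
[1] after rotate(0, 180): config: θ0=270°, θ1=270°, θ2=0°
[2] after rotate(1, -90): config: θ0=270°, θ1=180°, θ2=0°
[3] after rotate(2, 180): config: θ0=270°, θ1=180°, θ2=180°
[4] after rotate(0, -90): config: θ0=180°, θ1=180°, θ2=180°
[5] after rotate(1, -90): config: θ0=180°, θ1=180°, θ2=180°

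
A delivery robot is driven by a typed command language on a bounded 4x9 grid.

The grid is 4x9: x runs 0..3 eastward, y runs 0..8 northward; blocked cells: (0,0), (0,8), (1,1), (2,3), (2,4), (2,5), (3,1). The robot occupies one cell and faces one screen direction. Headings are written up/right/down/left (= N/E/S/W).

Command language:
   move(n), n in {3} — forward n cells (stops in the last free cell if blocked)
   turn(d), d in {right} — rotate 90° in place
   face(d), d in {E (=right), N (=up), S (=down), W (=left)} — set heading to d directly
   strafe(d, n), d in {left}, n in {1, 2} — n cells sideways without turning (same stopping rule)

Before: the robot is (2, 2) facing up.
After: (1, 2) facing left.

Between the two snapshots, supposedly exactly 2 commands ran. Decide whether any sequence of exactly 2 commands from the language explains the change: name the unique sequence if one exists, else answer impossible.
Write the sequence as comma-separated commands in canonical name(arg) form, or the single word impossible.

strafe(left, 1), face(W)

key: position moved to (1,2) AND the heading swung to W — translation plus rotation needed
initial: (2, 2) facing up
step 1 (strafe(left, 1)): (1, 2) facing up
step 2 (face(W)): (1, 2) facing left
all 64 alternatives checked — unique.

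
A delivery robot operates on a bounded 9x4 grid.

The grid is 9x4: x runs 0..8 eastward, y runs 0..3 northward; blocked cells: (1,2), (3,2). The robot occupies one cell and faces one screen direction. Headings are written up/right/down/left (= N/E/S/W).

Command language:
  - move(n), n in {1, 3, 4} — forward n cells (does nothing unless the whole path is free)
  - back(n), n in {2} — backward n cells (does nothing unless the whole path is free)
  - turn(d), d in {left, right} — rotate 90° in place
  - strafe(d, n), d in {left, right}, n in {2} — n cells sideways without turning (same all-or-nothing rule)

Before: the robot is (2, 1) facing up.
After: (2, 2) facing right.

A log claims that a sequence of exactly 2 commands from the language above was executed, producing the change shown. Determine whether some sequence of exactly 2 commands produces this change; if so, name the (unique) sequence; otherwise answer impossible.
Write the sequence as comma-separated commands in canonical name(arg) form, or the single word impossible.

key: position moved to (2,2) AND the heading swung to E — translation plus rotation needed
from: (2, 1) facing up
1. move(1) → (2, 2) facing up
2. turn(right) → (2, 2) facing right
no other 2-command option fits: unique.

move(1), turn(right)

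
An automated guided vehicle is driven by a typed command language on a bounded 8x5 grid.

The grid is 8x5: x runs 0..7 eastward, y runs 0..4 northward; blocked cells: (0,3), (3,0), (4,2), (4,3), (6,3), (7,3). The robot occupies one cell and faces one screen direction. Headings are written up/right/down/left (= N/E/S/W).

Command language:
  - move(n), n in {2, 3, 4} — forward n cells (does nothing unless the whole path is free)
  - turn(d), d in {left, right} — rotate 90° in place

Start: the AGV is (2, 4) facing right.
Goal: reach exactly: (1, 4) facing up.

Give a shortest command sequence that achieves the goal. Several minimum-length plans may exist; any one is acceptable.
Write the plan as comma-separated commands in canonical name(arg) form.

initial: (2, 4) facing right
t=1 move(3) ⇒ (5, 4) facing right
t=2 turn(right) ⇒ (5, 4) facing down
t=3 turn(right) ⇒ (5, 4) facing left
t=4 move(4) ⇒ (1, 4) facing left
t=5 turn(right) ⇒ (1, 4) facing up
minimal: 5 command(s), checked below 5.

move(3), turn(right), turn(right), move(4), turn(right)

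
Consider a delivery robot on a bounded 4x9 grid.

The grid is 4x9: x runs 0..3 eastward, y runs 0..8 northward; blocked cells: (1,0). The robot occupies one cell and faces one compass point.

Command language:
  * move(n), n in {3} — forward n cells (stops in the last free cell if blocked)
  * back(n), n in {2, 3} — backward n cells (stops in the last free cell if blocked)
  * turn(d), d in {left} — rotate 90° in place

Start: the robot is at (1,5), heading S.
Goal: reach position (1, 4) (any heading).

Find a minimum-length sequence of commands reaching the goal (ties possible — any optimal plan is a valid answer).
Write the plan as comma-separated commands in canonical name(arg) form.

move(3), back(2)

t0: at (1,5), heading S
step 1 (move(3)): at (1,2), heading S
step 2 (back(2)): at (1,4), heading S
no 1-step plan works, so 2 is optimal.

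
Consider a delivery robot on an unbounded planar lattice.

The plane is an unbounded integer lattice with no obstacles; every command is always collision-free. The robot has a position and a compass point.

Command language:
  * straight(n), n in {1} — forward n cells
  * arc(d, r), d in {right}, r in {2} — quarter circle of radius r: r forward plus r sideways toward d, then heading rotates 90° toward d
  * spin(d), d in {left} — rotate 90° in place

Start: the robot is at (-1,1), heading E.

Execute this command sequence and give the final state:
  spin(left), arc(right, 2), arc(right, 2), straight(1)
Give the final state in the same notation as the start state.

at (3,0), heading S

from: at (-1,1), heading E
[1] after spin(left): at (-1,1), heading N
[2] after arc(right, 2): at (1,3), heading E
[3] after arc(right, 2): at (3,1), heading S
[4] after straight(1): at (3,0), heading S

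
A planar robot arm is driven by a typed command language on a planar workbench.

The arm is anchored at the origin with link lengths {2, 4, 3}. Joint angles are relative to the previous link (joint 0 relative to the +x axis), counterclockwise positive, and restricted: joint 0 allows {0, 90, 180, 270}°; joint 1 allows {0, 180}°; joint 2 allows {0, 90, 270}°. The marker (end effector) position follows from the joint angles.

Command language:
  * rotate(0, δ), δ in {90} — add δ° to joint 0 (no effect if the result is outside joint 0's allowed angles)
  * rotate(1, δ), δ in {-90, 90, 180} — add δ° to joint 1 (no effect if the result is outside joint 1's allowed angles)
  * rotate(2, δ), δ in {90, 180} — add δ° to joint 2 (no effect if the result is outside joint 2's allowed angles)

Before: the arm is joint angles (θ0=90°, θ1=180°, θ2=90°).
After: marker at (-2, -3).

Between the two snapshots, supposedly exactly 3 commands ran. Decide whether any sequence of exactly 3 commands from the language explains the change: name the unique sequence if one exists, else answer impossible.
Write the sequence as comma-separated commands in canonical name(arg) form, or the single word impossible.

rotate(0, 90), rotate(0, 90), rotate(0, 90)

start: joint angles (θ0=90°, θ1=180°, θ2=90°)
step 1 (rotate(0, 90)): joint angles (θ0=180°, θ1=180°, θ2=90°)
step 2 (rotate(0, 90)): joint angles (θ0=270°, θ1=180°, θ2=90°)
step 3 (rotate(0, 90)): joint angles (θ0=0°, θ1=180°, θ2=90°)
all 216 alternatives checked — unique.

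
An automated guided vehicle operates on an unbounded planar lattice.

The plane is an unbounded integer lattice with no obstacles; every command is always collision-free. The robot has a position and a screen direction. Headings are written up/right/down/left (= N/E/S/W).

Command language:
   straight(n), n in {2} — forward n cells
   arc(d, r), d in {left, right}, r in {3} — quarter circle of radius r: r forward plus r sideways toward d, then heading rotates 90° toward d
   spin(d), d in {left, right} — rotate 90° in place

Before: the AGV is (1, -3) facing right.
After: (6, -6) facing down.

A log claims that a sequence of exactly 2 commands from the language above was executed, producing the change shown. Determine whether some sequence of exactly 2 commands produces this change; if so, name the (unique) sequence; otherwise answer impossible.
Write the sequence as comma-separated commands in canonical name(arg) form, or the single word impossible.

key: cell and facing (now S) both changed — the 2 commands mix motion and turning
t0: (1, -3) facing right
1. straight(2) → (3, -3) facing right
2. arc(right, 3) → (6, -6) facing down
uniquely the one of 25 2-step routes that fits.

straight(2), arc(right, 3)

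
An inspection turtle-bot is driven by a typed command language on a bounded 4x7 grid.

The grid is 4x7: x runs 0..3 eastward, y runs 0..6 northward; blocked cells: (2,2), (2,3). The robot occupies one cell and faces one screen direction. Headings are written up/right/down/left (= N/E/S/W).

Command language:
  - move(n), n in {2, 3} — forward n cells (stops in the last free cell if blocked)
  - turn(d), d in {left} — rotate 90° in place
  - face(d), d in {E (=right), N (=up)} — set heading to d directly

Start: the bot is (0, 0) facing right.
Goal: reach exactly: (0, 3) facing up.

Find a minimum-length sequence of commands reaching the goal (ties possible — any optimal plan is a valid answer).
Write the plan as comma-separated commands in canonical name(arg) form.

t0: (0, 0) facing right
step 1 (face(N)): (0, 0) facing up
step 2 (move(3)): (0, 3) facing up
shorter routes all fall short; 2 is best.

face(N), move(3)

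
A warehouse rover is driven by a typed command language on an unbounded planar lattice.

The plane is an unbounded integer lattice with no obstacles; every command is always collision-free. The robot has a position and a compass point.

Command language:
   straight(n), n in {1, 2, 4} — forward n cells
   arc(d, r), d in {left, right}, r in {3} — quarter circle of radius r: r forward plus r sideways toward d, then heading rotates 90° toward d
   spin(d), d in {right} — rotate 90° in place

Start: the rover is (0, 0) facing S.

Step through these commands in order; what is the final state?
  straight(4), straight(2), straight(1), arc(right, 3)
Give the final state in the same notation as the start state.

begin: (0, 0) facing S
t=1 straight(4) ⇒ (0, -4) facing S
t=2 straight(2) ⇒ (0, -6) facing S
t=3 straight(1) ⇒ (0, -7) facing S
t=4 arc(right, 3) ⇒ (-3, -10) facing W

(-3, -10) facing W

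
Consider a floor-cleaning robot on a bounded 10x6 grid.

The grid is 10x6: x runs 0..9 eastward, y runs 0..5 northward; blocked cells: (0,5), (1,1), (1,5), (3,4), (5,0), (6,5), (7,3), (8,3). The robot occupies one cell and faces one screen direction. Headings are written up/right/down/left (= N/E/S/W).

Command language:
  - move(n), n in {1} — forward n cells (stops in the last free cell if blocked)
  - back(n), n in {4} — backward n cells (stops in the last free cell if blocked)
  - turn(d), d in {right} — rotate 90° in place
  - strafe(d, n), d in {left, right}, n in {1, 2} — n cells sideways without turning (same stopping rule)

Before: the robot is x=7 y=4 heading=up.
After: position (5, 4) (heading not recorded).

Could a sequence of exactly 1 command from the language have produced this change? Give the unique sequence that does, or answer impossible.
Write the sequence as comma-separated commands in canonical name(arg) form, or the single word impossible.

strafe(left, 2)

t0: x=7 y=4 heading=up
step 1 (strafe(left, 2)): x=5 y=4 heading=up
no rival 1-sequence matches.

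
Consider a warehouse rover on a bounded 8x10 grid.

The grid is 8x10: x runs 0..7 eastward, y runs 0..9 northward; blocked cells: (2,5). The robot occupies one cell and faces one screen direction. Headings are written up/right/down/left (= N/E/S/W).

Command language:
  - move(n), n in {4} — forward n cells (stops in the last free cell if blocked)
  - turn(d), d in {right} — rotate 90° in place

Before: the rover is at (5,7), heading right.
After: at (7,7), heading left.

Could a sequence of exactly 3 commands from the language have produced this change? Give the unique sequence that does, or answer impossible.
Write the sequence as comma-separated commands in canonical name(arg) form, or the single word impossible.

key: move(4) runs into the grid edge before its full distance
begin: at (5,7), heading right
[1] after move(4): at (7,7), heading right
[2] after turn(right): at (7,7), heading down
[3] after turn(right): at (7,7), heading left
uniquely the one of 8 3-step routes that fits.

move(4), turn(right), turn(right)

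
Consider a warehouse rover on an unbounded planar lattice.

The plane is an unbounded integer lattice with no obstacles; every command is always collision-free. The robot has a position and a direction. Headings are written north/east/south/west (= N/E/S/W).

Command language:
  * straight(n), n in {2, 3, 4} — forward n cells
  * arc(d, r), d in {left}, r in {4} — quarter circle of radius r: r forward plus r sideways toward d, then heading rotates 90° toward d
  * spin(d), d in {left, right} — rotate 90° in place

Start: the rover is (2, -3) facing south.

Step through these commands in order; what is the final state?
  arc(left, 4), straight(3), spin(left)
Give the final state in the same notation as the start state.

t0: (2, -3) facing south
1. arc(left, 4) → (6, -7) facing east
2. straight(3) → (9, -7) facing east
3. spin(left) → (9, -7) facing north

(9, -7) facing north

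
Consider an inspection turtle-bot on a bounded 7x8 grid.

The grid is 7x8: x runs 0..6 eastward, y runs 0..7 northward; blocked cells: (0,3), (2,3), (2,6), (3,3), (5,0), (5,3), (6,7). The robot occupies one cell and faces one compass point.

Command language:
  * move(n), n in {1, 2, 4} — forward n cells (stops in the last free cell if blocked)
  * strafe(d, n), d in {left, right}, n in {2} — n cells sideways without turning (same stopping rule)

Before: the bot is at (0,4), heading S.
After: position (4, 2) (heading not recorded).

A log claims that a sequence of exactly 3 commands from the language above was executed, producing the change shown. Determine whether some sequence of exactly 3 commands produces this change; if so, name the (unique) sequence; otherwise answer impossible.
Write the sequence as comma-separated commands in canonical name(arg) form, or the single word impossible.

strafe(left, 2), strafe(left, 2), move(2)

key: order matters: swapping strafe(left, 2) and move(2) lands elsewhere
initial: at (0,4), heading S
[1] after strafe(left, 2): at (2,4), heading S
[2] after strafe(left, 2): at (4,4), heading S
[3] after move(2): at (4,2), heading S
no rival 3-sequence matches.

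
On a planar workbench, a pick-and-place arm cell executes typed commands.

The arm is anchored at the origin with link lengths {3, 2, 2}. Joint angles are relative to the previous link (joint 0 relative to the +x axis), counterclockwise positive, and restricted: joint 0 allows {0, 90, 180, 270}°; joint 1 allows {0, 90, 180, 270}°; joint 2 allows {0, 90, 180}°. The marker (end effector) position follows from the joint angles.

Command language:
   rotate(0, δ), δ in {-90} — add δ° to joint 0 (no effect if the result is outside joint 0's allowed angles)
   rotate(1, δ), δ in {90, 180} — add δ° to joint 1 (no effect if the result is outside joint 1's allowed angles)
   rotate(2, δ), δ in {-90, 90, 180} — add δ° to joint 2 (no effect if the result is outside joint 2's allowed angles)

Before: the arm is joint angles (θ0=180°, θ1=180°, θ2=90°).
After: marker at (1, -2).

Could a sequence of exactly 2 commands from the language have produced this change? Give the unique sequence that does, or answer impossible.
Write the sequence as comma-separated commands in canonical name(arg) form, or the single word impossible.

rotate(0, -90), rotate(0, -90)

initial: joint angles (θ0=180°, θ1=180°, θ2=90°)
1. rotate(0, -90) → joint angles (θ0=90°, θ1=180°, θ2=90°)
2. rotate(0, -90) → joint angles (θ0=0°, θ1=180°, θ2=90°)
no other 2-command option fits: unique.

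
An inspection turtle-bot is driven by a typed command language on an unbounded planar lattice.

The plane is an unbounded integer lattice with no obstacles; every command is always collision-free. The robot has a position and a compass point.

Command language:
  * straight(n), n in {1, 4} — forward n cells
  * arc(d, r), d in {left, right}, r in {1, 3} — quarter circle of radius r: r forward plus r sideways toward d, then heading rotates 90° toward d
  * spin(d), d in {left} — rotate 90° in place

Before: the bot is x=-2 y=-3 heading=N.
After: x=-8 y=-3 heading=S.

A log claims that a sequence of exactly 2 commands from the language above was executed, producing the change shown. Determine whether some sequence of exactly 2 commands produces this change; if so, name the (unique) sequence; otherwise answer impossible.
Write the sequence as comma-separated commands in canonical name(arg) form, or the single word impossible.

key: cell and facing (now S) both changed — the 2 commands mix motion and turning
start: x=-2 y=-3 heading=N
1. arc(left, 3) → x=-5 y=0 heading=W
2. arc(left, 3) → x=-8 y=-3 heading=S
no other 2-command option fits: unique.

arc(left, 3), arc(left, 3)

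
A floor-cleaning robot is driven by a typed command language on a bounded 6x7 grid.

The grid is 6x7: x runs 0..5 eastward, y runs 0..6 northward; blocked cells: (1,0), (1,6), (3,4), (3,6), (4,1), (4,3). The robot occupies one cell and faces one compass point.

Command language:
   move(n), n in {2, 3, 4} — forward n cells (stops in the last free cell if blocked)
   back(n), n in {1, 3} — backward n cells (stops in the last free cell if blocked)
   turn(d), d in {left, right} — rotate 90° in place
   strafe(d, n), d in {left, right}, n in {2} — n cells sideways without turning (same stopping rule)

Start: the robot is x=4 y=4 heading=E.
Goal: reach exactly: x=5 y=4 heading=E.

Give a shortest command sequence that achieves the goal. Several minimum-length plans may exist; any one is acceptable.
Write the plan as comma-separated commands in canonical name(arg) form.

move(4)

t0: x=4 y=4 heading=E
t=1 move(4) ⇒ x=5 y=4 heading=E
shorter routes all fall short; 1 is best.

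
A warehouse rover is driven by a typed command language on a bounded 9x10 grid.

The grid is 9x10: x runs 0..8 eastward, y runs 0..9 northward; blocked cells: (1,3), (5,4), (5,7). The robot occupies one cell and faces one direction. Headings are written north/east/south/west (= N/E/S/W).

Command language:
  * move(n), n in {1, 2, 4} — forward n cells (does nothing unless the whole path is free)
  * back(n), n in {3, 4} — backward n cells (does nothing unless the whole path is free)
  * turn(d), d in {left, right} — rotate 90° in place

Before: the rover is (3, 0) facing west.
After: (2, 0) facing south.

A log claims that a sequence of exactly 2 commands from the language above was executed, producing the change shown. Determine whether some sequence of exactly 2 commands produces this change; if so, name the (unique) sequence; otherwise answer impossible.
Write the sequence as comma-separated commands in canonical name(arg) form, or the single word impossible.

move(1), turn(left)

key: cell and facing (now S) both changed — the 2 commands mix motion and turning
initial: (3, 0) facing west
step 1 (move(1)): (2, 0) facing west
step 2 (turn(left)): (2, 0) facing south
no other 2-command option fits: unique.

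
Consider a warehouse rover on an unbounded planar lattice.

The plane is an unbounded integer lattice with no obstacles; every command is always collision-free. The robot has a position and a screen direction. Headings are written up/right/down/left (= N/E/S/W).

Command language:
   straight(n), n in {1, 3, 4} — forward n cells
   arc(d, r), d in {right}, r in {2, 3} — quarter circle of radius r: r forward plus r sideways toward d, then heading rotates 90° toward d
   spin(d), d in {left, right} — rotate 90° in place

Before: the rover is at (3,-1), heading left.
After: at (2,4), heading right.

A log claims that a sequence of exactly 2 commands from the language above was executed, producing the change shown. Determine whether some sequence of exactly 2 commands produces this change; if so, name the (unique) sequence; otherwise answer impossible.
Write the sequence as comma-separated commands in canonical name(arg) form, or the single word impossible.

arc(right, 3), arc(right, 2)

key: cell and facing (now E) both changed — the 2 commands mix motion and turning
from: at (3,-1), heading left
step 1 (arc(right, 3)): at (0,2), heading up
step 2 (arc(right, 2)): at (2,4), heading right
no rival 2-sequence matches.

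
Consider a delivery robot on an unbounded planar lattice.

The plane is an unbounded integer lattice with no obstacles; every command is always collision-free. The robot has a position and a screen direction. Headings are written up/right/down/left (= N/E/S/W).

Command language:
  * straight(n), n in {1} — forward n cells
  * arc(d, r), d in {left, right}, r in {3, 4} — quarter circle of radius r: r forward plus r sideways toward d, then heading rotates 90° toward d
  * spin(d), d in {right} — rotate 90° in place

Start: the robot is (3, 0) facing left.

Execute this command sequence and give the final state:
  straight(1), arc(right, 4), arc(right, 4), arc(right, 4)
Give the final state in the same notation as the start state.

t0: (3, 0) facing left
t=1 straight(1) ⇒ (2, 0) facing left
t=2 arc(right, 4) ⇒ (-2, 4) facing up
t=3 arc(right, 4) ⇒ (2, 8) facing right
t=4 arc(right, 4) ⇒ (6, 4) facing down

(6, 4) facing down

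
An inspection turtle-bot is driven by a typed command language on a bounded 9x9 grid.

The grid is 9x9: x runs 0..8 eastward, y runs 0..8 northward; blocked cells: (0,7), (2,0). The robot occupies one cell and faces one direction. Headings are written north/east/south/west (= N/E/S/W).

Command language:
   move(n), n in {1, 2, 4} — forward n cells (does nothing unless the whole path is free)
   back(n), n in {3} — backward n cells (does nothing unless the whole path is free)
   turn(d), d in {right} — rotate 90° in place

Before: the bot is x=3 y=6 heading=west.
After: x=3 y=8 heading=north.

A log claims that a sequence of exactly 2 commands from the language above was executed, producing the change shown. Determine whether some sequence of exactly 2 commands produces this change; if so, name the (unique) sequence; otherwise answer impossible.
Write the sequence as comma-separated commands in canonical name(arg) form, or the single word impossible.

key: running move(2) before turn(right) would end elsewhere — order is forced
t0: x=3 y=6 heading=west
[1] after turn(right): x=3 y=6 heading=north
[2] after move(2): x=3 y=8 heading=north
all 25 alternatives checked — unique.

turn(right), move(2)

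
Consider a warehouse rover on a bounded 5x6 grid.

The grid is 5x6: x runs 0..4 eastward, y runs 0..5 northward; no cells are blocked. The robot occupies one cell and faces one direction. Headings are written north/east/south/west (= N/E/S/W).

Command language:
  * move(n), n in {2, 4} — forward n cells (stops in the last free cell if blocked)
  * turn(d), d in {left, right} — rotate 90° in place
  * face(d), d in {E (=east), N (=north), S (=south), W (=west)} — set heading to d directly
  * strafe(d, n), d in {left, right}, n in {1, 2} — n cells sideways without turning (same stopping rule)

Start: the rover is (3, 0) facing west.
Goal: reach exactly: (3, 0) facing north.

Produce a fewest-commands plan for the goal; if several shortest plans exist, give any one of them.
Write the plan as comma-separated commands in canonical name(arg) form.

initial: (3, 0) facing west
step 1 (turn(right)): (3, 0) facing north
minimal: 1 command(s), checked below 1.

turn(right)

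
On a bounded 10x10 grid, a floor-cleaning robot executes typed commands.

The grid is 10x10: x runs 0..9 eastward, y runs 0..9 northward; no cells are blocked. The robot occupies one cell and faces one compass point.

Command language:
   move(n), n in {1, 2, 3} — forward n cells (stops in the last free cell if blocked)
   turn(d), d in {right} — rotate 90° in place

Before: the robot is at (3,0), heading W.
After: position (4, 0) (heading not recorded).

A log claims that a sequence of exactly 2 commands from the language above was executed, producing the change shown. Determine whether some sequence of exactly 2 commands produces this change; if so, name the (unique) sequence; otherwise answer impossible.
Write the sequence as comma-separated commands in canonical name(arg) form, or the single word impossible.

impossible

checked all 2-command options: none fits.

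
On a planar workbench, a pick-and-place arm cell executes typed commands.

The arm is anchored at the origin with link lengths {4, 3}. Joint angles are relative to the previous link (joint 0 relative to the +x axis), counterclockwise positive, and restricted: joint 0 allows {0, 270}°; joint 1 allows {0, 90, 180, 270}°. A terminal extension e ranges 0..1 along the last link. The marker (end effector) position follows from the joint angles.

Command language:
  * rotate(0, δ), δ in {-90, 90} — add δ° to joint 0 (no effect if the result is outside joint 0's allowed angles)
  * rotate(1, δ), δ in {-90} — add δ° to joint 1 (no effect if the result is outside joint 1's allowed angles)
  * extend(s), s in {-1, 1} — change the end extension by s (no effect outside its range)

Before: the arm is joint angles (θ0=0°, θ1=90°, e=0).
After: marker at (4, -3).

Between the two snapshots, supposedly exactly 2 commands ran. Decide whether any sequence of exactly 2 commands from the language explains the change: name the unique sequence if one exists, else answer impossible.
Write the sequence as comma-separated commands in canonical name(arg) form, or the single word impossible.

initial: joint angles (θ0=0°, θ1=90°, e=0)
[1] after rotate(1, -90): joint angles (θ0=0°, θ1=0°, e=0)
[2] after rotate(1, -90): joint angles (θ0=0°, θ1=270°, e=0)
no other 2-command option fits: unique.

rotate(1, -90), rotate(1, -90)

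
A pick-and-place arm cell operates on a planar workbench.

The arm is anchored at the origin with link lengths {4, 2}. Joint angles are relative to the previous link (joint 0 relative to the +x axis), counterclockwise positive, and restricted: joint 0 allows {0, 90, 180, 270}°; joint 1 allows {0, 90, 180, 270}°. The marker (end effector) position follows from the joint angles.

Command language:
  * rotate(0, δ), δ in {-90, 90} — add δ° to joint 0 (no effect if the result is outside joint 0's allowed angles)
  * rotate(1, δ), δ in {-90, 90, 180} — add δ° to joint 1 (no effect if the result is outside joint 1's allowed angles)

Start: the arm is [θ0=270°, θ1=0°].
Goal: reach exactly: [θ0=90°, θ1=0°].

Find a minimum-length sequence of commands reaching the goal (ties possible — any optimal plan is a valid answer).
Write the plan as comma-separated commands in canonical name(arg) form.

from: [θ0=270°, θ1=0°]
1. rotate(0, -90) → [θ0=180°, θ1=0°]
2. rotate(0, -90) → [θ0=90°, θ1=0°]
nothing shorter than 2 reaches the goal.

rotate(0, -90), rotate(0, -90)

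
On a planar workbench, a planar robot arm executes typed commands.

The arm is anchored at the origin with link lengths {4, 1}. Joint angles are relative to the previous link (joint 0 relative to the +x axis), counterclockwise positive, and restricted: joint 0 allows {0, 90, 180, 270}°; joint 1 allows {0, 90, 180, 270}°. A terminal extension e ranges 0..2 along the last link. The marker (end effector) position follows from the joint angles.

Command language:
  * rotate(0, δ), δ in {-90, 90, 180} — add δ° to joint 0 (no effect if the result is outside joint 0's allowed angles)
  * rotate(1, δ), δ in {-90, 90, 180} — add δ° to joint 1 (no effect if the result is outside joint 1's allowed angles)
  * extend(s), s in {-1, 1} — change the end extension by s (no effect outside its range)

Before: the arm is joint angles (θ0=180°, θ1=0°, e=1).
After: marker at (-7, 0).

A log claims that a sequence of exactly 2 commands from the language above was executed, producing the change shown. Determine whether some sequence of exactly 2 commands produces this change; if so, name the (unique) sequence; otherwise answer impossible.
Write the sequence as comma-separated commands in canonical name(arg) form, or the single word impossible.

extend(1), extend(1)

begin: joint angles (θ0=180°, θ1=0°, e=1)
1. extend(1) → joint angles (θ0=180°, θ1=0°, e=2)
2. extend(1) → joint angles (θ0=180°, θ1=0°, e=2)
no rival 2-sequence matches.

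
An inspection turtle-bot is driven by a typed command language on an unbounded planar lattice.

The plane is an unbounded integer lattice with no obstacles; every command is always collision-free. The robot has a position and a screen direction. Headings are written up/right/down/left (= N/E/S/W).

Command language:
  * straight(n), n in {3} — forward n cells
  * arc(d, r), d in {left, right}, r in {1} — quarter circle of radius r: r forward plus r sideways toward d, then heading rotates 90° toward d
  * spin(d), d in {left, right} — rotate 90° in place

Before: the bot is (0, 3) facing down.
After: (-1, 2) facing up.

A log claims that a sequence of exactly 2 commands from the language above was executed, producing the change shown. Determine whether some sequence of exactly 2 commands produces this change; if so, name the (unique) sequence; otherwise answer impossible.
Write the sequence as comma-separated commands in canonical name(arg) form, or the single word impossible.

key: position moved to (-1,2) AND the heading swung to N — translation plus rotation needed
t0: (0, 3) facing down
1. arc(right, 1) → (-1, 2) facing left
2. spin(right) → (-1, 2) facing up
no rival 2-sequence matches.

arc(right, 1), spin(right)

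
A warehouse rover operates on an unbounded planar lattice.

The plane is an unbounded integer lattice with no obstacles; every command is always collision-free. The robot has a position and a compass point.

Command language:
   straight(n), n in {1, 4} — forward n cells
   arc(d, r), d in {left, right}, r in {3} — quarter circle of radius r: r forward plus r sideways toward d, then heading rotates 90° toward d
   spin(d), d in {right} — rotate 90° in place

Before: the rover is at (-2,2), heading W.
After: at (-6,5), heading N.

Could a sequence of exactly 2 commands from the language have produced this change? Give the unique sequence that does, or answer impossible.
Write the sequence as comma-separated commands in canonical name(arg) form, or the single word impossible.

straight(1), arc(right, 3)

key: running arc(right, 3) before straight(1) would end elsewhere — order is forced
initial: at (-2,2), heading W
[1] after straight(1): at (-3,2), heading W
[2] after arc(right, 3): at (-6,5), heading N
uniquely the one of 25 2-step routes that fits.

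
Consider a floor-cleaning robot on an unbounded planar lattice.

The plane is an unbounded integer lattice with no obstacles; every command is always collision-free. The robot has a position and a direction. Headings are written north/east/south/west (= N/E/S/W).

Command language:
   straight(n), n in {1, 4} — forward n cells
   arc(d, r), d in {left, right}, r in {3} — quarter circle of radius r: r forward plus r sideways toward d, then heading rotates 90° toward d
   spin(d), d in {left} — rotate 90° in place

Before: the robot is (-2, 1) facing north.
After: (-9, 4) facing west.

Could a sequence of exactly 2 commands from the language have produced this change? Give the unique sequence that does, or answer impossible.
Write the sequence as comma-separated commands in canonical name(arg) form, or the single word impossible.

arc(left, 3), straight(4)

key: running straight(4) before arc(left, 3) would end elsewhere — order is forced
start: (-2, 1) facing north
1. arc(left, 3) → (-5, 4) facing west
2. straight(4) → (-9, 4) facing west
no rival 2-sequence matches.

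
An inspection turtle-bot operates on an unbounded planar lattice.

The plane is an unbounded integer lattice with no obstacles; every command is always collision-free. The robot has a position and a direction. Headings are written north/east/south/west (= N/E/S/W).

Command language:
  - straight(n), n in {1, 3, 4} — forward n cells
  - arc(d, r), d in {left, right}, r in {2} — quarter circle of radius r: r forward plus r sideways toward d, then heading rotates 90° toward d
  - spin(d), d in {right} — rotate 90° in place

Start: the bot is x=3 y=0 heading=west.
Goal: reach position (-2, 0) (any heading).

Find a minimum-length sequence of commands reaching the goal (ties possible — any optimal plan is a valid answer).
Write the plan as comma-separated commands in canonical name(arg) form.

straight(1), straight(4)

t0: x=3 y=0 heading=west
step 1 (straight(1)): x=2 y=0 heading=west
step 2 (straight(4)): x=-2 y=0 heading=west
nothing shorter than 2 reaches the goal.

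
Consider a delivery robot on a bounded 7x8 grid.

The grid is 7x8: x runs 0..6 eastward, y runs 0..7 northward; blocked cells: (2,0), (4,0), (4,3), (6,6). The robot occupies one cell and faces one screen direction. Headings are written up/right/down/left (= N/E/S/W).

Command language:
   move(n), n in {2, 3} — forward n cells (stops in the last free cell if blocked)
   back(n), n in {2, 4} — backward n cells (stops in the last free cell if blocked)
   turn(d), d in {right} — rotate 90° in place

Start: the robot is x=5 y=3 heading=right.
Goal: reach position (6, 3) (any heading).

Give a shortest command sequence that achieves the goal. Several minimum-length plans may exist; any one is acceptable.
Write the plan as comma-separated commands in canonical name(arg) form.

t0: x=5 y=3 heading=right
step 1 (move(3)): x=6 y=3 heading=right
no 0-step plan works, so 1 is optimal.

move(3)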